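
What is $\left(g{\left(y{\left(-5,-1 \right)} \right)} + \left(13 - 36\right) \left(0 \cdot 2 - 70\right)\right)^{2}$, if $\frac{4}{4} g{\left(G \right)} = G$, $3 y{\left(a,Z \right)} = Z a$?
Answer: $\frac{23377225}{9} \approx 2.5975 \cdot 10^{6}$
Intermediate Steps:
$y{\left(a,Z \right)} = \frac{Z a}{3}$
$g{\left(G \right)} = G$
$\left(g{\left(y{\left(-5,-1 \right)} \right)} + \left(13 - 36\right) \left(0 \cdot 2 - 70\right)\right)^{2} = \left(\frac{1}{3} \left(-1\right) \left(-5\right) + \left(13 - 36\right) \left(0 \cdot 2 - 70\right)\right)^{2} = \left(\frac{5}{3} - 23 \left(0 - 70\right)\right)^{2} = \left(\frac{5}{3} - -1610\right)^{2} = \left(\frac{5}{3} + 1610\right)^{2} = \left(\frac{4835}{3}\right)^{2} = \frac{23377225}{9}$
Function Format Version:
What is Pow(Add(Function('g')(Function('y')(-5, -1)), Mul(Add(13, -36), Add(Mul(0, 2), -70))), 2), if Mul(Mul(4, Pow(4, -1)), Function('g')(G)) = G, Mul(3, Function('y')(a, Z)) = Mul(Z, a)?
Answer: Rational(23377225, 9) ≈ 2.5975e+6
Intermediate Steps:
Function('y')(a, Z) = Mul(Rational(1, 3), Z, a) (Function('y')(a, Z) = Mul(Rational(1, 3), Mul(Z, a)) = Mul(Rational(1, 3), Z, a))
Function('g')(G) = G
Pow(Add(Function('g')(Function('y')(-5, -1)), Mul(Add(13, -36), Add(Mul(0, 2), -70))), 2) = Pow(Add(Mul(Rational(1, 3), -1, -5), Mul(Add(13, -36), Add(Mul(0, 2), -70))), 2) = Pow(Add(Rational(5, 3), Mul(-23, Add(0, -70))), 2) = Pow(Add(Rational(5, 3), Mul(-23, -70)), 2) = Pow(Add(Rational(5, 3), 1610), 2) = Pow(Rational(4835, 3), 2) = Rational(23377225, 9)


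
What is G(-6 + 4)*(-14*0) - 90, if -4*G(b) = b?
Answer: -90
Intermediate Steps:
G(b) = -b/4
G(-6 + 4)*(-14*0) - 90 = (-(-6 + 4)/4)*(-14*0) - 90 = -1/4*(-2)*0 - 90 = (1/2)*0 - 90 = 0 - 90 = -90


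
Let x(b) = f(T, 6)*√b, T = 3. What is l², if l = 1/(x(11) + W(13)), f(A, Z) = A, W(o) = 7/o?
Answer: 708955/69572281 - 46137*√11/139144562 ≈ 0.0090905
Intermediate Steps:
x(b) = 3*√b
l = 1/(7/13 + 3*√11) (l = 1/(3*√11 + 7/13) = 1/(7/13 + 3*√11) ≈ 0.095344)
l² = (-91/16682 + 507*√11/16682)²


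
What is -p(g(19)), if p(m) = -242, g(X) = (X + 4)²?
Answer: 242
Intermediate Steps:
g(X) = (4 + X)²
-p(g(19)) = -1*(-242) = 242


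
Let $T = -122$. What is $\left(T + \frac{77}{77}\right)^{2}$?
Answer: $14641$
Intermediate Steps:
$\left(T + \frac{77}{77}\right)^{2} = \left(-122 + \frac{77}{77}\right)^{2} = \left(-122 + 77 \cdot \frac{1}{77}\right)^{2} = \left(-122 + 1\right)^{2} = \left(-121\right)^{2} = 14641$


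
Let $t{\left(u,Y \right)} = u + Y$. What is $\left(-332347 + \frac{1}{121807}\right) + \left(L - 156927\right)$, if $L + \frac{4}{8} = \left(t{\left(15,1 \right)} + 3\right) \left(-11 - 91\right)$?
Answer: $- \frac{119666241973}{243614} \approx -4.9121 \cdot 10^{5}$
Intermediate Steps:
$t{\left(u,Y \right)} = Y + u$
$L = - \frac{3877}{2}$ ($L = - \frac{1}{2} + \left(\left(1 + 15\right) + 3\right) \left(-11 - 91\right) = - \frac{1}{2} + \left(16 + 3\right) \left(-102\right) = - \frac{1}{2} + 19 \left(-102\right) = - \frac{1}{2} - 1938 = - \frac{3877}{2} \approx -1938.5$)
$\left(-332347 + \frac{1}{121807}\right) + \left(L - 156927\right) = \left(-332347 + \frac{1}{121807}\right) - \frac{317731}{2} = - \frac{40482191028}{121807} - \frac{317731}{2} = - \frac{119666241973}{243614}$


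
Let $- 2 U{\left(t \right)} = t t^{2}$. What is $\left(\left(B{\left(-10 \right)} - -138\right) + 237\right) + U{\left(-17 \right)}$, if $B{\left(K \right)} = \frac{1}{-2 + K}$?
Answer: $\frac{33977}{12} \approx 2831.4$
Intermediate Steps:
$U{\left(t \right)} = - \frac{t^{3}}{2}$ ($U{\left(t \right)} = - \frac{t t^{2}}{2} = - \frac{t^{3}}{2}$)
$\left(\left(B{\left(-10 \right)} - -138\right) + 237\right) + U{\left(-17 \right)} = \left(\left(\frac{1}{-2 - 10} - -138\right) + 237\right) - \frac{\left(-17\right)^{3}}{2} = \left(\left(\frac{1}{-12} + 138\right) + 237\right) - - \frac{4913}{2} = \left(\left(- \frac{1}{12} + 138\right) + 237\right) + \frac{4913}{2} = \left(\frac{1655}{12} + 237\right) + \frac{4913}{2} = \frac{4499}{12} + \frac{4913}{2} = \frac{33977}{12}$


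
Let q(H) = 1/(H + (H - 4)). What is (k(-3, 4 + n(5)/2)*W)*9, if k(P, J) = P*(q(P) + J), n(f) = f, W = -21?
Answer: 18144/5 ≈ 3628.8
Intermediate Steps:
q(H) = 1/(-4 + 2*H) (q(H) = 1/(H + (-4 + H)) = 1/(-4 + 2*H))
k(P, J) = P*(J + 1/(2*(-2 + P))) (k(P, J) = P*(1/(2*(-2 + P)) + J) = P*(J + 1/(2*(-2 + P))))
(k(-3, 4 + n(5)/2)*W)*9 = (((1/2)*(-3)*(1 + 2*(4 + 5/2)*(-2 - 3))/(-2 - 3))*(-21))*9 = (((1/2)*(-3)*(1 + 2*(4 + 5*(1/2))*(-5))/(-5))*(-21))*9 = (((1/2)*(-3)*(-1/5)*(1 + 2*(4 + 5/2)*(-5)))*(-21))*9 = (((1/2)*(-3)*(-1/5)*(1 + 2*(13/2)*(-5)))*(-21))*9 = (((1/2)*(-3)*(-1/5)*(1 - 65))*(-21))*9 = (((1/2)*(-3)*(-1/5)*(-64))*(-21))*9 = -96/5*(-21)*9 = (2016/5)*9 = 18144/5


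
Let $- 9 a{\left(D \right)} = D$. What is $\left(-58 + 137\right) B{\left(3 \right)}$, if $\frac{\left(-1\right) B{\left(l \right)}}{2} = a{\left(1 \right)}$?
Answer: $\frac{158}{9} \approx 17.556$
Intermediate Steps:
$a{\left(D \right)} = - \frac{D}{9}$
$B{\left(l \right)} = \frac{2}{9}$ ($B{\left(l \right)} = - 2 \left(\left(- \frac{1}{9}\right) 1\right) = \left(-2\right) \left(- \frac{1}{9}\right) = \frac{2}{9}$)
$\left(-58 + 137\right) B{\left(3 \right)} = \left(-58 + 137\right) \frac{2}{9} = 79 \cdot \frac{2}{9} = \frac{158}{9}$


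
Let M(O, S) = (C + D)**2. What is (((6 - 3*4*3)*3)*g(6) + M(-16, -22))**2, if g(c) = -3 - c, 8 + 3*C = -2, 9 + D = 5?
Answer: 60435076/81 ≈ 7.4611e+5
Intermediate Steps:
D = -4 (D = -9 + 5 = -4)
C = -10/3 (C = -8/3 + (1/3)*(-2) = -8/3 - 2/3 = -10/3 ≈ -3.3333)
M(O, S) = 484/9 (M(O, S) = (-10/3 - 4)**2 = (-22/3)**2 = 484/9)
(((6 - 3*4*3)*3)*g(6) + M(-16, -22))**2 = (((6 - 3*4*3)*3)*(-3 - 1*6) + 484/9)**2 = (((6 - 12*3)*3)*(-3 - 6) + 484/9)**2 = (((6 - 1*36)*3)*(-9) + 484/9)**2 = (((6 - 36)*3)*(-9) + 484/9)**2 = (-30*3*(-9) + 484/9)**2 = (-90*(-9) + 484/9)**2 = (810 + 484/9)**2 = (7774/9)**2 = 60435076/81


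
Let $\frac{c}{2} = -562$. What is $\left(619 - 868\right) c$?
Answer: $279876$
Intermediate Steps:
$c = -1124$ ($c = 2 \left(-562\right) = -1124$)
$\left(619 - 868\right) c = \left(619 - 868\right) \left(-1124\right) = \left(-249\right) \left(-1124\right) = 279876$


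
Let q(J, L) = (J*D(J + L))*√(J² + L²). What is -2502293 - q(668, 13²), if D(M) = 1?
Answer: -2502293 - 668*√474785 ≈ -2.9626e+6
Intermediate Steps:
q(J, L) = J*√(J² + L²) (q(J, L) = (J*1)*√(J² + L²) = J*√(J² + L²))
-2502293 - q(668, 13²) = -2502293 - 668*√(668² + (13²)²) = -2502293 - 668*√(446224 + 169²) = -2502293 - 668*√(446224 + 28561) = -2502293 - 668*√474785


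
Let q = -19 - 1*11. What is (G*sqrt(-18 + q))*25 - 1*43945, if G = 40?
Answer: -43945 + 4000*I*sqrt(3) ≈ -43945.0 + 6928.2*I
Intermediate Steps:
q = -30 (q = -19 - 11 = -30)
(G*sqrt(-18 + q))*25 - 1*43945 = (40*sqrt(-18 - 30))*25 - 1*43945 = (40*sqrt(-48))*25 - 43945 = (40*(4*I*sqrt(3)))*25 - 43945 = (160*I*sqrt(3))*25 - 43945 = 4000*I*sqrt(3) - 43945 = -43945 + 4000*I*sqrt(3)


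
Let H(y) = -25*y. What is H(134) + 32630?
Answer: 29280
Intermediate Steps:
H(134) + 32630 = -25*134 + 32630 = -3350 + 32630 = 29280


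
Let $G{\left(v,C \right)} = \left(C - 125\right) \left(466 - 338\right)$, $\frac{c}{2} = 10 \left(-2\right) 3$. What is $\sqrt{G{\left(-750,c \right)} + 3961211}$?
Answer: $\sqrt{3929851} \approx 1982.4$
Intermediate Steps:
$c = -120$ ($c = 2 \cdot 10 \left(-2\right) 3 = 2 \left(\left(-20\right) 3\right) = 2 \left(-60\right) = -120$)
$G{\left(v,C \right)} = -16000 + 128 C$ ($G{\left(v,C \right)} = \left(-125 + C\right) 128 = -16000 + 128 C$)
$\sqrt{G{\left(-750,c \right)} + 3961211} = \sqrt{\left(-16000 + 128 \left(-120\right)\right) + 3961211} = \sqrt{\left(-16000 - 15360\right) + 3961211} = \sqrt{-31360 + 3961211} = \sqrt{3929851}$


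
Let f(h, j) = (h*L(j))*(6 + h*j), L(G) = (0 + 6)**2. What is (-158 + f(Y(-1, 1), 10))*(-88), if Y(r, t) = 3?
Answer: -328240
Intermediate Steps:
L(G) = 36 (L(G) = 6**2 = 36)
f(h, j) = 36*h*(6 + h*j) (f(h, j) = (h*36)*(6 + h*j) = (36*h)*(6 + h*j) = 36*h*(6 + h*j))
(-158 + f(Y(-1, 1), 10))*(-88) = (-158 + 36*3*(6 + 3*10))*(-88) = (-158 + 36*3*(6 + 30))*(-88) = (-158 + 36*3*36)*(-88) = (-158 + 3888)*(-88) = 3730*(-88) = -328240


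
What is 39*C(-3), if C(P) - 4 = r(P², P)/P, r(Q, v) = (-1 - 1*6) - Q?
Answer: 364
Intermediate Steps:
r(Q, v) = -7 - Q (r(Q, v) = (-1 - 6) - Q = -7 - Q)
C(P) = 4 + (-7 - P²)/P
39*C(-3) = 39*(4 - 1*(-3) - 7/(-3)) = 39*(4 + 3 - 7*(-⅓)) = 39*(4 + 3 + 7/3) = 39*(28/3) = 364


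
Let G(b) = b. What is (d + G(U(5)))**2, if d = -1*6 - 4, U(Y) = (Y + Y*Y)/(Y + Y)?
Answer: 49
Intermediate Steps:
U(Y) = (Y + Y**2)/(2*Y) (U(Y) = (Y + Y**2)/((2*Y)) = (Y + Y**2)*(1/(2*Y)) = (Y + Y**2)/(2*Y))
d = -10 (d = -6 - 4 = -10)
(d + G(U(5)))**2 = (-10 + (1/2 + (1/2)*5))**2 = (-10 + (1/2 + 5/2))**2 = (-10 + 3)**2 = (-7)**2 = 49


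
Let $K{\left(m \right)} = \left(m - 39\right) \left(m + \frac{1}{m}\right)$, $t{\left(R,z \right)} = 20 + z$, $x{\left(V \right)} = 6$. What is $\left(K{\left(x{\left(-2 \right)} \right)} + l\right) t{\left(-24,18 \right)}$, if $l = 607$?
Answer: $15333$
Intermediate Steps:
$K{\left(m \right)} = \left(-39 + m\right) \left(m + \frac{1}{m}\right)$
$\left(K{\left(x{\left(-2 \right)} \right)} + l\right) t{\left(-24,18 \right)} = \left(\left(1 + 6^{2} - 234 - \frac{39}{6}\right) + 607\right) \left(20 + 18\right) = \left(\left(1 + 36 - 234 - \frac{13}{2}\right) + 607\right) 38 = \left(- \frac{407}{2} + 607\right) 38 = \frac{807}{2} \cdot 38 = 15333$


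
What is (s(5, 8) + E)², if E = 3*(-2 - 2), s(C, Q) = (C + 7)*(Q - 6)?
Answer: 144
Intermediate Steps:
s(C, Q) = (-6 + Q)*(7 + C) (s(C, Q) = (7 + C)*(-6 + Q) = (-6 + Q)*(7 + C))
E = -12 (E = 3*(-4) = -12)
(s(5, 8) + E)² = ((-42 - 6*5 + 7*8 + 5*8) - 12)² = ((-42 - 30 + 56 + 40) - 12)² = (24 - 12)² = 12² = 144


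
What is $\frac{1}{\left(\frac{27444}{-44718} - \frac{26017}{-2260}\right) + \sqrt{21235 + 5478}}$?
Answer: $- \frac{3091969928242580}{7545126344463242679} + \frac{283712924688400 \sqrt{26713}}{7545126344463242679} \approx 0.0057359$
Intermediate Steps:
$\frac{1}{\left(\frac{27444}{-44718} - \frac{26017}{-2260}\right) + \sqrt{21235 + 5478}} = \frac{1}{\left(27444 \left(- \frac{1}{44718}\right) - - \frac{26017}{2260}\right) + \sqrt{26713}} = \frac{1}{\left(- \frac{4574}{7453} + \frac{26017}{2260}\right) + \sqrt{26713}} = \frac{1}{\frac{183567461}{16843780} + \sqrt{26713}}$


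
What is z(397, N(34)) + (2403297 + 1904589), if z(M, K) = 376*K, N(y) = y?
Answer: 4320670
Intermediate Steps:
z(397, N(34)) + (2403297 + 1904589) = 376*34 + (2403297 + 1904589) = 12784 + 4307886 = 4320670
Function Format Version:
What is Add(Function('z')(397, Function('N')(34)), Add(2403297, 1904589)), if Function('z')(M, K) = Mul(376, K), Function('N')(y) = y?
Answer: 4320670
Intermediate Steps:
Add(Function('z')(397, Function('N')(34)), Add(2403297, 1904589)) = Add(Mul(376, 34), Add(2403297, 1904589)) = Add(12784, 4307886) = 4320670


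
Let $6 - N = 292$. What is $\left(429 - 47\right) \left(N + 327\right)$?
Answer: $15662$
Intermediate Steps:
$N = -286$ ($N = 6 - 292 = -286$)
$\left(429 - 47\right) \left(N + 327\right) = \left(429 - 47\right) \left(-286 + 327\right) = 382 \cdot 41 = 15662$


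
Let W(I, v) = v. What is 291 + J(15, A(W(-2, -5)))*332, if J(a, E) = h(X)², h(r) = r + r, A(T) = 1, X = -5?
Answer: 33491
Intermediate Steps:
h(r) = 2*r
J(a, E) = 100 (J(a, E) = (2*(-5))² = (-10)² = 100)
291 + J(15, A(W(-2, -5)))*332 = 291 + 100*332 = 291 + 33200 = 33491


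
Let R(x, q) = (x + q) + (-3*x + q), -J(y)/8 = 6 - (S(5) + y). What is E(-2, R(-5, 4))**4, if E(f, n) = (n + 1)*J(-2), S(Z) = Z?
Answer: 43237380096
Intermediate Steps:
J(y) = -8 + 8*y (J(y) = -8*(6 - (5 + y)) = -8*(6 + (-5 - y)) = -8*(1 - y) = -8 + 8*y)
R(x, q) = -2*x + 2*q (R(x, q) = (q + x) + (q - 3*x) = -2*x + 2*q)
E(f, n) = -24 - 24*n (E(f, n) = (n + 1)*(-8 + 8*(-2)) = (1 + n)*(-8 - 16) = (1 + n)*(-24) = -24 - 24*n)
E(-2, R(-5, 4))**4 = (-24 - 24*(-2*(-5) + 2*4))**4 = (-24 - 24*(10 + 8))**4 = (-24 - 24*18)**4 = (-24 - 432)**4 = (-456)**4 = 43237380096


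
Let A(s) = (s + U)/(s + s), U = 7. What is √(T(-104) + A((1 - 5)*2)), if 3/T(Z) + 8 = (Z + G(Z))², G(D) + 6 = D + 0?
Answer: √131171173/45788 ≈ 0.25013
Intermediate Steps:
G(D) = -6 + D (G(D) = -6 + (D + 0) = -6 + D)
T(Z) = 3/(-8 + (-6 + 2*Z)²) (T(Z) = 3/(-8 + (Z + (-6 + Z))²) = 3/(-8 + (-6 + 2*Z)²))
A(s) = (7 + s)/(2*s) (A(s) = (s + 7)/(s + s) = (7 + s)/((2*s)) = (7 + s)*(1/(2*s)) = (7 + s)/(2*s))
√(T(-104) + A((1 - 5)*2)) = √(3/(4*(-2 + (-3 - 104)²)) + (7 + (1 - 5)*2)/(2*(((1 - 5)*2)))) = √(3/(4*(-2 + (-107)²)) + (7 - 4*2)/(2*((-4*2)))) = √(3/(4*(-2 + 11449)) + (½)*(7 - 8)/(-8)) = √((¾)/11447 + (½)*(-⅛)*(-1)) = √((¾)*(1/11447) + 1/16) = √(3/45788 + 1/16) = √(11459/183152) = √131171173/45788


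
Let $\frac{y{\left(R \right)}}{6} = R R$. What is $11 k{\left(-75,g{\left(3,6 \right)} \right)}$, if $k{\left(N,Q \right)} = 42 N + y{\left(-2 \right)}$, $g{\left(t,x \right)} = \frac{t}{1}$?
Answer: $-34386$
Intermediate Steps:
$y{\left(R \right)} = 6 R^{2}$ ($y{\left(R \right)} = 6 R R = 6 R^{2}$)
$g{\left(t,x \right)} = t$ ($g{\left(t,x \right)} = 1 t = t$)
$k{\left(N,Q \right)} = 24 + 42 N$ ($k{\left(N,Q \right)} = 42 N + 6 \left(-2\right)^{2} = 42 N + 6 \cdot 4 = 42 N + 24 = 24 + 42 N$)
$11 k{\left(-75,g{\left(3,6 \right)} \right)} = 11 \left(24 + 42 \left(-75\right)\right) = 11 \left(24 - 3150\right) = 11 \left(-3126\right) = -34386$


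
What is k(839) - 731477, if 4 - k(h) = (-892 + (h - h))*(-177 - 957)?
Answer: -1743001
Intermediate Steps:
k(h) = -1011524 (k(h) = 4 - (-892 + (h - h))*(-177 - 957) = 4 - (-892 + 0)*(-1134) = 4 - (-892)*(-1134) = 4 - 1*1011528 = 4 - 1011528 = -1011524)
k(839) - 731477 = -1011524 - 731477 = -1743001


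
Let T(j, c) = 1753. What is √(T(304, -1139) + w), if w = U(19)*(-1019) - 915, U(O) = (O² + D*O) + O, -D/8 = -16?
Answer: I*√2864590 ≈ 1692.5*I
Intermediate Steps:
D = 128 (D = -8*(-16) = 128)
U(O) = O² + 129*O (U(O) = (O² + 128*O) + O = O² + 129*O)
w = -2866343 (w = (19*(129 + 19))*(-1019) - 915 = (19*148)*(-1019) - 915 = 2812*(-1019) - 915 = -2865428 - 915 = -2866343)
√(T(304, -1139) + w) = √(1753 - 2866343) = √(-2864590) = I*√2864590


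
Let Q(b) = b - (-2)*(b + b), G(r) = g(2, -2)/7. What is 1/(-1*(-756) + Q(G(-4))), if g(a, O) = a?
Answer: 7/5302 ≈ 0.0013203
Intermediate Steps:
G(r) = 2/7
Q(b) = 5*b (Q(b) = b - (-2)*2*b = b - (-4)*b = b + 4*b = 5*b)
1/(-1*(-756) + Q(G(-4))) = 1/(-1*(-756) + 5*(2/7)) = 1/(756 + 10/7) = 1/(5302/7) = 7/5302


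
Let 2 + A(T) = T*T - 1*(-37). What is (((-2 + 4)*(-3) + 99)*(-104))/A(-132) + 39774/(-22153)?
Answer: -69898314/29751479 ≈ -2.3494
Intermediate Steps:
A(T) = 35 + T**2 (A(T) = -2 + (T*T - 1*(-37)) = -2 + (T**2 + 37) = -2 + (37 + T**2) = 35 + T**2)
(((-2 + 4)*(-3) + 99)*(-104))/A(-132) + 39774/(-22153) = (((-2 + 4)*(-3) + 99)*(-104))/(35 + (-132)**2) + 39774/(-22153) = ((2*(-3) + 99)*(-104))/(35 + 17424) + 39774*(-1/22153) = ((-6 + 99)*(-104))/17459 - 39774/22153 = (93*(-104))*(1/17459) - 39774/22153 = -9672*1/17459 - 39774/22153 = -744/1343 - 39774/22153 = -69898314/29751479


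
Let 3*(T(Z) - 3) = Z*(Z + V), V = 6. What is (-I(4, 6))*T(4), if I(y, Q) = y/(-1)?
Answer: 196/3 ≈ 65.333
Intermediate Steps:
I(y, Q) = -y (I(y, Q) = y*(-1) = -y)
T(Z) = 3 + Z*(6 + Z)/3 (T(Z) = 3 + (Z*(Z + 6))/3 = 3 + (Z*(6 + Z))/3 = 3 + Z*(6 + Z)/3)
(-I(4, 6))*T(4) = (-(-1)*4)*(3 + 2*4 + (⅓)*4²) = (-1*(-4))*(3 + 8 + (⅓)*16) = 4*(3 + 8 + 16/3) = 4*(49/3) = 196/3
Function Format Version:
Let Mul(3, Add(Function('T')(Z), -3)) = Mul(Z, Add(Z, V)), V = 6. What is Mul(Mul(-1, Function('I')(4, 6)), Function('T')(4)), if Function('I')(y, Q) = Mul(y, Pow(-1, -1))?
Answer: Rational(196, 3) ≈ 65.333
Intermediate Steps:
Function('I')(y, Q) = Mul(-1, y) (Function('I')(y, Q) = Mul(y, -1) = Mul(-1, y))
Function('T')(Z) = Add(3, Mul(Rational(1, 3), Z, Add(6, Z))) (Function('T')(Z) = Add(3, Mul(Rational(1, 3), Mul(Z, Add(Z, 6)))) = Add(3, Mul(Rational(1, 3), Mul(Z, Add(6, Z)))) = Add(3, Mul(Rational(1, 3), Z, Add(6, Z))))
Mul(Mul(-1, Function('I')(4, 6)), Function('T')(4)) = Mul(Mul(-1, Mul(-1, 4)), Add(3, Mul(2, 4), Mul(Rational(1, 3), Pow(4, 2)))) = Mul(Mul(-1, -4), Add(3, 8, Mul(Rational(1, 3), 16))) = Mul(4, Add(3, 8, Rational(16, 3))) = Mul(4, Rational(49, 3)) = Rational(196, 3)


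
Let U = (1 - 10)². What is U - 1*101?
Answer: -20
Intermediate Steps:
U = 81 (U = (-9)² = 81)
U - 1*101 = 81 - 1*101 = 81 - 101 = -20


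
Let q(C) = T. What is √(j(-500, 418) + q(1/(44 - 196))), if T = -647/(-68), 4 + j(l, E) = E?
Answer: √489583/34 ≈ 20.579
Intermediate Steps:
j(l, E) = -4 + E
T = 647/68 (T = -647*(-1/68) = 647/68 ≈ 9.5147)
q(C) = 647/68
√(j(-500, 418) + q(1/(44 - 196))) = √((-4 + 418) + 647/68) = √(414 + 647/68) = √(28799/68) = √489583/34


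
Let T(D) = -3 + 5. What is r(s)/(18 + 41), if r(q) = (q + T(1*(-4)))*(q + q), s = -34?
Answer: 2176/59 ≈ 36.881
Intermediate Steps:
T(D) = 2
r(q) = 2*q*(2 + q) (r(q) = (q + 2)*(q + q) = (2 + q)*(2*q) = 2*q*(2 + q))
r(s)/(18 + 41) = (2*(-34)*(2 - 34))/(18 + 41) = (2*(-34)*(-32))/59 = (1/59)*2176 = 2176/59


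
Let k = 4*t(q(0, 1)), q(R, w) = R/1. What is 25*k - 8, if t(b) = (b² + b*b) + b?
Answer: -8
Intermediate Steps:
q(R, w) = R (q(R, w) = R*1 = R)
t(b) = b + 2*b² (t(b) = (b² + b²) + b = 2*b² + b = b + 2*b²)
k = 0 (k = 4*(0*(1 + 2*0)) = 4*(0*(1 + 0)) = 4*(0*1) = 4*0 = 0)
25*k - 8 = 25*0 - 8 = 0 - 8 = -8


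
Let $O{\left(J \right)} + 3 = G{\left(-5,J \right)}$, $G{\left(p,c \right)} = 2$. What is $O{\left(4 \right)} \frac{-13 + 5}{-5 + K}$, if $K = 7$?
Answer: $4$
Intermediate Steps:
$O{\left(J \right)} = -1$ ($O{\left(J \right)} = -3 + 2 = -1$)
$O{\left(4 \right)} \frac{-13 + 5}{-5 + K} = - \frac{-13 + 5}{-5 + 7} = - \frac{-8}{2} = \left(-1\right) \left(-4\right) = 4$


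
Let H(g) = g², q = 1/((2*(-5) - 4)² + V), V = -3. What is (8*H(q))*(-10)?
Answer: -80/37249 ≈ -0.0021477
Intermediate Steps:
q = 1/193 (q = 1/((2*(-5) - 4)² - 3) = 1/((-10 - 4)² - 3) = 1/((-14)² - 3) = 1/(196 - 3) = 1/193 ≈ 0.0051813)
(8*H(q))*(-10) = (8*(1/193)²)*(-10) = (8*(1/37249))*(-10) = (8/37249)*(-10) = -80/37249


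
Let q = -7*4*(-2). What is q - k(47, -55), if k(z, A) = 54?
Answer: 2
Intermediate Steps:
q = 56 (q = -28*(-2) = 56)
q - k(47, -55) = 56 - 1*54 = 56 - 54 = 2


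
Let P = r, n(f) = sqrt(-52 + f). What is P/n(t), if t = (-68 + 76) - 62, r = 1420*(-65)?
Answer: 46150*I*sqrt(106)/53 ≈ 8965.0*I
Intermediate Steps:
r = -92300
t = -54 (t = 8 - 62 = -54)
P = -92300
P/n(t) = -92300/sqrt(-52 - 54) = -92300*(-I*sqrt(106)/106) = -(-46150)*I*sqrt(106)/53 = 46150*I*sqrt(106)/53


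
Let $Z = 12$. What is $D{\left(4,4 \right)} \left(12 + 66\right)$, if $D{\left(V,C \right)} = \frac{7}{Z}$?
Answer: $\frac{91}{2} \approx 45.5$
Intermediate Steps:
$D{\left(V,C \right)} = \frac{7}{12}$
$D{\left(4,4 \right)} \left(12 + 66\right) = \frac{7 \left(12 + 66\right)}{12} = \frac{7}{12} \cdot 78 = \frac{91}{2}$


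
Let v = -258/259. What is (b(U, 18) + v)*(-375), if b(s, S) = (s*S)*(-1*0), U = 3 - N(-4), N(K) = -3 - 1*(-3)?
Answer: 96750/259 ≈ 373.55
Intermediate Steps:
N(K) = 0 (N(K) = -3 + 3 = 0)
U = 3 (U = 3 - 1*0 = 3 + 0 = 3)
b(s, S) = 0 (b(s, S) = (S*s)*0 = 0)
v = -258/259 (v = -258*1/259 = -258/259 ≈ -0.99614)
(b(U, 18) + v)*(-375) = (0 - 258/259)*(-375) = -258/259*(-375) = 96750/259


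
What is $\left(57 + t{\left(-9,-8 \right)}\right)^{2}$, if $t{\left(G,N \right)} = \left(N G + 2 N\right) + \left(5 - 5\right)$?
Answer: $12769$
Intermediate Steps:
$t{\left(G,N \right)} = 2 N + G N$ ($t{\left(G,N \right)} = \left(G N + 2 N\right) + \left(5 - 5\right) = \left(2 N + G N\right) + 0 = 2 N + G N$)
$\left(57 + t{\left(-9,-8 \right)}\right)^{2} = \left(57 - 8 \left(2 - 9\right)\right)^{2} = \left(57 - -56\right)^{2} = \left(57 + 56\right)^{2} = 113^{2} = 12769$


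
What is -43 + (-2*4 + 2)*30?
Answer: -223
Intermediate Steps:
-43 + (-2*4 + 2)*30 = -43 + (-8 + 2)*30 = -43 - 6*30 = -43 - 180 = -223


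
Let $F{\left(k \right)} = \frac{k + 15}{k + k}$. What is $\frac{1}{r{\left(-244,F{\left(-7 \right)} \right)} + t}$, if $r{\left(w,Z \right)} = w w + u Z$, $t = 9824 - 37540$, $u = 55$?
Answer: $\frac{7}{222520} \approx 3.1458 \cdot 10^{-5}$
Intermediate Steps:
$F{\left(k \right)} = \frac{15 + k}{2 k}$
$t = -27716$ ($t = 9824 - 37540 = -27716$)
$r{\left(w,Z \right)} = w^{2} + 55 Z$ ($r{\left(w,Z \right)} = w w + 55 Z = w^{2} + 55 Z$)
$\frac{1}{r{\left(-244,F{\left(-7 \right)} \right)} + t} = \frac{1}{\left(\left(-244\right)^{2} + 55 \frac{15 - 7}{2 \left(-7\right)}\right) - 27716} = \frac{1}{\left(59536 + 55 \cdot \frac{1}{2} \left(- \frac{1}{7}\right) 8\right) - 27716} = \frac{1}{\left(59536 + 55 \left(- \frac{4}{7}\right)\right) - 27716} = \frac{1}{\left(59536 - \frac{220}{7}\right) - 27716} = \frac{1}{\frac{416532}{7} - 27716} = \frac{1}{\frac{222520}{7}} = \frac{7}{222520}$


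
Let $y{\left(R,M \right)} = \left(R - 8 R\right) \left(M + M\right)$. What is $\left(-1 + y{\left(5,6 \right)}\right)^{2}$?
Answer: $177241$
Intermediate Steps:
$y{\left(R,M \right)} = - 14 M R$ ($y{\left(R,M \right)} = - 7 R 2 M = - 14 M R$)
$\left(-1 + y{\left(5,6 \right)}\right)^{2} = \left(-1 - 84 \cdot 5\right)^{2} = \left(-1 - 420\right)^{2} = \left(-421\right)^{2} = 177241$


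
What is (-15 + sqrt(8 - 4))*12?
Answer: -156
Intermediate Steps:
(-15 + sqrt(8 - 4))*12 = (-15 + sqrt(4))*12 = (-15 + 2)*12 = -13*12 = -156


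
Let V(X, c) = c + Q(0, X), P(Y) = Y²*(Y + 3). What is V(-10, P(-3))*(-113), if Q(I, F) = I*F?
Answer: 0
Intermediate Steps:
Q(I, F) = F*I
P(Y) = Y²*(3 + Y)
V(X, c) = c (V(X, c) = c + X*0 = c + 0 = c)
V(-10, P(-3))*(-113) = ((-3)²*(3 - 3))*(-113) = (9*0)*(-113) = 0*(-113) = 0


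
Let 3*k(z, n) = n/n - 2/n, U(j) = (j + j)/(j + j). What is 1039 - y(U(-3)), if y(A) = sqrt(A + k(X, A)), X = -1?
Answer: 1039 - sqrt(6)/3 ≈ 1038.2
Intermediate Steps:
U(j) = 1 (U(j) = (2*j)/((2*j)) = (2*j)*(1/(2*j)) = 1)
k(z, n) = 1/3 - 2/(3*n) (k(z, n) = (n/n - 2/n)/3 = (1 - 2/n)/3 = 1/3 - 2/(3*n))
y(A) = sqrt(A + (-2 + A)/(3*A))
1039 - y(U(-3)) = 1039 - sqrt(3 - 6/1 + 9*1)/3 = 1039 - sqrt(3 - 6*1 + 9)/3 = 1039 - sqrt(3 - 6 + 9)/3 = 1039 - sqrt(6)/3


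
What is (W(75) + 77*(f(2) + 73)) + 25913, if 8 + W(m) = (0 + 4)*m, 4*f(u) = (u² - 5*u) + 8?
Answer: 63729/2 ≈ 31865.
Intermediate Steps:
f(u) = 2 - 5*u/4 + u²/4 (f(u) = ((u² - 5*u) + 8)/4 = (8 + u² - 5*u)/4 = 2 - 5*u/4 + u²/4)
W(m) = -8 + 4*m (W(m) = -8 + (0 + 4)*m = -8 + 4*m)
(W(75) + 77*(f(2) + 73)) + 25913 = ((-8 + 4*75) + 77*((2 - 5/4*2 + (¼)*2²) + 73)) + 25913 = ((-8 + 300) + 77*((2 - 5/2 + (¼)*4) + 73)) + 25913 = (292 + 77*((2 - 5/2 + 1) + 73)) + 25913 = (292 + 77*(½ + 73)) + 25913 = (292 + 77*(147/2)) + 25913 = (292 + 11319/2) + 25913 = 11903/2 + 25913 = 63729/2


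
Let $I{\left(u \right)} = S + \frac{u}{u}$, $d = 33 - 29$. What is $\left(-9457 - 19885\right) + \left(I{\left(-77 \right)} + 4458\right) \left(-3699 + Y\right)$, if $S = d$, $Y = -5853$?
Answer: $-42659918$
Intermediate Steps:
$d = 4$
$S = 4$
$I{\left(u \right)} = 5$ ($I{\left(u \right)} = 4 + \frac{u}{u} = 4 + 1 = 5$)
$\left(-9457 - 19885\right) + \left(I{\left(-77 \right)} + 4458\right) \left(-3699 + Y\right) = \left(-9457 - 19885\right) + \left(5 + 4458\right) \left(-3699 - 5853\right) = -29342 + 4463 \left(-9552\right) = -29342 - 42630576 = -42659918$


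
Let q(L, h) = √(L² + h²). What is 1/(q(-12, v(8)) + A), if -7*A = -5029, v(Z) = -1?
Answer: 35203/25283736 - 49*√145/25283736 ≈ 0.0013690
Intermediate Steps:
A = 5029/7 (A = -⅐*(-5029) = 5029/7 ≈ 718.43)
1/(q(-12, v(8)) + A) = 1/(√((-12)² + (-1)²) + 5029/7) = 1/(√(144 + 1) + 5029/7) = 1/(√145 + 5029/7) = 1/(5029/7 + √145)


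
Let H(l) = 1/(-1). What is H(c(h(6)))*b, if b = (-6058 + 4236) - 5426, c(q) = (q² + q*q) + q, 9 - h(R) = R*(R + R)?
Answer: 7248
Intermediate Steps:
h(R) = 9 - 2*R² (h(R) = 9 - R*(R + R) = 9 - R*2*R = 9 - 2*R²)
c(q) = q + 2*q² (c(q) = (q² + q²) + q = 2*q² + q = q + 2*q²)
b = -7248 (b = -1822 - 5426 = -7248)
H(l) = -1
H(c(h(6)))*b = -1*(-7248) = 7248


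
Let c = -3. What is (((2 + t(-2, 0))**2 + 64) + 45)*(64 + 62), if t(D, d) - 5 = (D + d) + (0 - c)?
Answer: 21798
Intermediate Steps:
t(D, d) = 8 + D + d (t(D, d) = 5 + ((D + d) + (0 - 1*(-3))) = 5 + ((D + d) + (0 + 3)) = 5 + ((D + d) + 3) = 5 + (3 + D + d) = 8 + D + d)
(((2 + t(-2, 0))**2 + 64) + 45)*(64 + 62) = (((2 + (8 - 2 + 0))**2 + 64) + 45)*(64 + 62) = (((2 + 6)**2 + 64) + 45)*126 = ((8**2 + 64) + 45)*126 = ((64 + 64) + 45)*126 = (128 + 45)*126 = 173*126 = 21798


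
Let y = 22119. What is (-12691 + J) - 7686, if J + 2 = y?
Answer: 1740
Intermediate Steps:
J = 22117 (J = -2 + 22119 = 22117)
(-12691 + J) - 7686 = (-12691 + 22117) - 7686 = 9426 - 7686 = 1740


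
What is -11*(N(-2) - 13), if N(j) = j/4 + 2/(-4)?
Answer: 154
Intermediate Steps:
N(j) = -½ + j/4 (N(j) = j*(¼) + 2*(-¼) = j/4 - ½ = -½ + j/4)
-11*(N(-2) - 13) = -11*((-½ + (¼)*(-2)) - 13) = -11*((-½ - ½) - 13) = -11*(-1 - 13) = -11*(-14) = 154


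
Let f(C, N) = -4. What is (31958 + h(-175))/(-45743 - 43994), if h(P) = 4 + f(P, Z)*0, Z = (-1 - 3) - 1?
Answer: -31962/89737 ≈ -0.35617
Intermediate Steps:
Z = -5 (Z = -4 - 1 = -5)
h(P) = 4 (h(P) = 4 - 4*0 = 4 + 0 = 4)
(31958 + h(-175))/(-45743 - 43994) = (31958 + 4)/(-45743 - 43994) = 31962/(-89737) = 31962*(-1/89737) = -31962/89737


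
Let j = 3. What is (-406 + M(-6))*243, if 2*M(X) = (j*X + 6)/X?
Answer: -98415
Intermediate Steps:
M(X) = (6 + 3*X)/(2*X) (M(X) = ((3*X + 6)/X)/2 = ((6 + 3*X)/X)/2 = (6 + 3*X)/(2*X))
(-406 + M(-6))*243 = (-406 + (3/2 + 3/(-6)))*243 = (-406 + (3/2 + 3*(-⅙)))*243 = (-406 + (3/2 - ½))*243 = (-406 + 1)*243 = -405*243 = -98415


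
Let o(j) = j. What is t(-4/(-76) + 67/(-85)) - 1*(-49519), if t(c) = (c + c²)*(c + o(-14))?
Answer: 208600132600873/4212283375 ≈ 49522.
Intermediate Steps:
t(c) = (-14 + c)*(c + c²) (t(c) = (c + c²)*(c - 14) = (c + c²)*(-14 + c) = (-14 + c)*(c + c²))
t(-4/(-76) + 67/(-85)) - 1*(-49519) = (-4/(-76) + 67/(-85))*(-14 + (-4/(-76) + 67/(-85))² - 13*(-4/(-76) + 67/(-85))) - 1*(-49519) = (-4*(-1/76) + 67*(-1/85))*(-14 + (-4*(-1/76) + 67*(-1/85))² - 13*(-4*(-1/76) + 67*(-1/85))) + 49519 = (1/19 - 67/85)*(-14 + (1/19 - 67/85)² - 13*(1/19 - 67/85)) + 49519 = -1188*(-14 + (-1188/1615)² - 13*(-1188/1615))/1615 + 49519 = -1188*(-14 + 1411344/2608225 + 15444/1615)/1615 + 49519 = -1188/1615*(-10161746/2608225) + 49519 = 12072154248/4212283375 + 49519 = 208600132600873/4212283375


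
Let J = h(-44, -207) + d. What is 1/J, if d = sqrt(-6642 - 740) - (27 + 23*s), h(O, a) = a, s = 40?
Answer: -577/669549 - I*sqrt(7382)/1339098 ≈ -0.00086177 - 6.4161e-5*I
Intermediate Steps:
d = -947 + I*sqrt(7382) (d = sqrt(-6642 - 740) - (27 + 23*40) = sqrt(-7382) - (27 + 920) = I*sqrt(7382) - 1*947 = I*sqrt(7382) - 947 = -947 + I*sqrt(7382) ≈ -947.0 + 85.919*I)
J = -1154 + I*sqrt(7382) (J = -207 + (-947 + I*sqrt(7382)) = -1154 + I*sqrt(7382) ≈ -1154.0 + 85.919*I)
1/J = 1/(-1154 + I*sqrt(7382))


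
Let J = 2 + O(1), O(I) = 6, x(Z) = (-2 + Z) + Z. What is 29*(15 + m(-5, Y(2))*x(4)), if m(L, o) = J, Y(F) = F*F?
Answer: 1827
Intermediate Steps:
x(Z) = -2 + 2*Z
Y(F) = F²
J = 8 (J = 2 + 6 = 8)
m(L, o) = 8
29*(15 + m(-5, Y(2))*x(4)) = 29*(15 + 8*(-2 + 2*4)) = 29*(15 + 8*(-2 + 8)) = 29*(15 + 8*6) = 29*(15 + 48) = 29*63 = 1827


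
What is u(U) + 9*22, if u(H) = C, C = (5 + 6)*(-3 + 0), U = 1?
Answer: 165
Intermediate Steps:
C = -33 (C = 11*(-3) = -33)
u(H) = -33
u(U) + 9*22 = -33 + 9*22 = -33 + 198 = 165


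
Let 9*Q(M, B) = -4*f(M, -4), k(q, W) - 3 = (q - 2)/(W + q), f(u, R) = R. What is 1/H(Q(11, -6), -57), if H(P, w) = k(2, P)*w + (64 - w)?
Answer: -1/50 ≈ -0.020000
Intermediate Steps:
k(q, W) = 3 + (-2 + q)/(W + q) (k(q, W) = 3 + (q - 2)/(W + q) = 3 + (-2 + q)/(W + q))
Q(M, B) = 16/9 (Q(M, B) = (-4*(-4))/9 = (1/9)*16 = 16/9)
H(P, w) = 64 - w + w*(6 + 3*P)/(2 + P) (H(P, w) = ((-2 + 3*P + 4*2)/(P + 2))*w + (64 - w) = ((-2 + 3*P + 8)/(2 + P))*w + (64 - w) = ((6 + 3*P)/(2 + P))*w + (64 - w) = w*(6 + 3*P)/(2 + P) + (64 - w) = 64 - w + w*(6 + 3*P)/(2 + P))
1/H(Q(11, -6), -57) = 1/(64 + 2*(-57)) = 1/(64 - 114) = 1/(-50) = -1/50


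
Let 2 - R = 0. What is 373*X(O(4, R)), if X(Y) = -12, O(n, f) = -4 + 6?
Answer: -4476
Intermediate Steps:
R = 2 (R = 2 - 1*0 = 2 + 0 = 2)
O(n, f) = 2
373*X(O(4, R)) = 373*(-12) = -4476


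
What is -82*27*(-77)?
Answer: 170478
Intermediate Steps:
-82*27*(-77) = -2214*(-77) = 170478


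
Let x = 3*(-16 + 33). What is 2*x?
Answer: 102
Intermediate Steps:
x = 51 (x = 3*17 = 51)
2*x = 2*51 = 102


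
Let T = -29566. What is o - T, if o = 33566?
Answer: 63132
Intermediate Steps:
o - T = 33566 - 1*(-29566) = 33566 + 29566 = 63132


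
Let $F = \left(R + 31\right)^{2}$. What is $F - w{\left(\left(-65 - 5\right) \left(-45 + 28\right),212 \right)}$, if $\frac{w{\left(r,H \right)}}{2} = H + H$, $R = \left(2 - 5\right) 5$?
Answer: $-592$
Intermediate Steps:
$R = -15$ ($R = \left(-3\right) 5 = -15$)
$w{\left(r,H \right)} = 4 H$ ($w{\left(r,H \right)} = 2 \left(H + H\right) = 2 \cdot 2 H = 4 H$)
$F = 256$ ($F = \left(-15 + 31\right)^{2} = 16^{2} = 256$)
$F - w{\left(\left(-65 - 5\right) \left(-45 + 28\right),212 \right)} = 256 - 4 \cdot 212 = 256 - 848 = -592$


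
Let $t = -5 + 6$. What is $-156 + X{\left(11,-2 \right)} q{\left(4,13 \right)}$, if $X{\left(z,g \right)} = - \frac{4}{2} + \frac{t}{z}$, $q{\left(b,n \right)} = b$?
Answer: $- \frac{1800}{11} \approx -163.64$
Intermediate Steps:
$t = 1$
$X{\left(z,g \right)} = -2 + \frac{1}{z}$ ($X{\left(z,g \right)} = - \frac{4}{2} + 1 \frac{1}{z} = \left(-4\right) \frac{1}{2} + \frac{1}{z} = -2 + \frac{1}{z}$)
$-156 + X{\left(11,-2 \right)} q{\left(4,13 \right)} = -156 + \left(-2 + \frac{1}{11}\right) 4 = -156 - \frac{84}{11} = - \frac{1800}{11}$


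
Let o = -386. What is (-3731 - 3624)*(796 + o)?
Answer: -3015550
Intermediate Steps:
(-3731 - 3624)*(796 + o) = (-3731 - 3624)*(796 - 386) = -7355*410 = -3015550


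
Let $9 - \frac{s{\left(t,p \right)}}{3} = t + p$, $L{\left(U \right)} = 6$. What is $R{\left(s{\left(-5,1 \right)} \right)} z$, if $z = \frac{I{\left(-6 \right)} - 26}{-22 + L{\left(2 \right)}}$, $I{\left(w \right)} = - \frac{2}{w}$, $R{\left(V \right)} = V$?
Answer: $\frac{1001}{16} \approx 62.563$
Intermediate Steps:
$s{\left(t,p \right)} = 27 - 3 p - 3 t$ ($s{\left(t,p \right)} = 27 - 3 \left(t + p\right) = 27 - 3 \left(p + t\right) = 27 - \left(3 p + 3 t\right) = 27 - 3 p - 3 t$)
$z = \frac{77}{48}$ ($z = \frac{- \frac{2}{-6} - 26}{-22 + 6} = \frac{\left(-2\right) \left(- \frac{1}{6}\right) - 26}{-16} = \left(\frac{1}{3} - 26\right) \left(- \frac{1}{16}\right) = \left(- \frac{77}{3}\right) \left(- \frac{1}{16}\right) = \frac{77}{48} \approx 1.6042$)
$R{\left(s{\left(-5,1 \right)} \right)} z = \left(27 - 3 - -15\right) \frac{77}{48} = \left(27 - 3 + 15\right) \frac{77}{48} = 39 \cdot \frac{77}{48} = \frac{1001}{16}$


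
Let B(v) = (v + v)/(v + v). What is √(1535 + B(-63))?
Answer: 16*√6 ≈ 39.192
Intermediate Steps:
B(v) = 1 (B(v) = (2*v)/((2*v)) = (2*v)*(1/(2*v)) = 1)
√(1535 + B(-63)) = √(1535 + 1) = √1536 = 16*√6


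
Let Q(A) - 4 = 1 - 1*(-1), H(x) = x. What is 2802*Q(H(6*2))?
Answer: 16812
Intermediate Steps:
Q(A) = 6 (Q(A) = 4 + (1 - 1*(-1)) = 4 + (1 + 1) = 4 + 2 = 6)
2802*Q(H(6*2)) = 2802*6 = 16812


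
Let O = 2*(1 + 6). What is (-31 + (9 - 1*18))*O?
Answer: -560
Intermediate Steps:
O = 14 (O = 2*7 = 14)
(-31 + (9 - 1*18))*O = (-31 + (9 - 1*18))*14 = (-31 + (9 - 18))*14 = (-31 - 9)*14 = -40*14 = -560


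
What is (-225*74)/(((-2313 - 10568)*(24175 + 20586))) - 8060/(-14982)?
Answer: 19204028780/35694704211 ≈ 0.53801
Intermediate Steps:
(-225*74)/(((-2313 - 10568)*(24175 + 20586))) - 8060/(-14982) = -16650/((-12881*44761)) - 8060*(-1/14982) = -16650/(-576566441) + 4030/7491 = -16650*(-1/576566441) + 4030/7491 = 16650/576566441 + 4030/7491 = 19204028780/35694704211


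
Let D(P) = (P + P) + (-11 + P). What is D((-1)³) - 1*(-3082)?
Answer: 3068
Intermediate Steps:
D(P) = -11 + 3*P (D(P) = 2*P + (-11 + P) = -11 + 3*P)
D((-1)³) - 1*(-3082) = (-11 + 3*(-1)³) - 1*(-3082) = (-11 + 3*(-1)) + 3082 = (-11 - 3) + 3082 = -14 + 3082 = 3068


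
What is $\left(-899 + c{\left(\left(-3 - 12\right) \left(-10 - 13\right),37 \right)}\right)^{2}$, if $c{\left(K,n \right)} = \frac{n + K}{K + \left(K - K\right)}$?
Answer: $\frac{95959311529}{119025} \approx 8.0621 \cdot 10^{5}$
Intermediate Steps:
$c{\left(K,n \right)} = \frac{K + n}{K}$ ($c{\left(K,n \right)} = \frac{K + n}{K + 0} = \frac{K + n}{K}$)
$\left(-899 + c{\left(\left(-3 - 12\right) \left(-10 - 13\right),37 \right)}\right)^{2} = \left(-899 + \frac{\left(-3 - 12\right) \left(-10 - 13\right) + 37}{\left(-3 - 12\right) \left(-10 - 13\right)}\right)^{2} = \left(-899 + \frac{\left(-15\right) \left(-23\right) + 37}{\left(-15\right) \left(-23\right)}\right)^{2} = \left(-899 + \frac{345 + 37}{345}\right)^{2} = \left(-899 + \frac{1}{345} \cdot 382\right)^{2} = \left(-899 + \frac{382}{345}\right)^{2} = \left(- \frac{309773}{345}\right)^{2} = \frac{95959311529}{119025}$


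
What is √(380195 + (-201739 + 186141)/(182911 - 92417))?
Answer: 3*√86485494698378/45247 ≈ 616.60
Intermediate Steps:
√(380195 + (-201739 + 186141)/(182911 - 92417)) = √(380195 - 15598/90494) = √(380195 - 15598*1/90494) = √(380195 - 7799/45247) = √(17202675366/45247) = 3*√86485494698378/45247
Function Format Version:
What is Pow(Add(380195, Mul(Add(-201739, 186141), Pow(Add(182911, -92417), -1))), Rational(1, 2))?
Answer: Mul(Rational(3, 45247), Pow(86485494698378, Rational(1, 2))) ≈ 616.60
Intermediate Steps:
Pow(Add(380195, Mul(Add(-201739, 186141), Pow(Add(182911, -92417), -1))), Rational(1, 2)) = Pow(Add(380195, Mul(-15598, Pow(90494, -1))), Rational(1, 2)) = Pow(Add(380195, Mul(-15598, Rational(1, 90494))), Rational(1, 2)) = Pow(Add(380195, Rational(-7799, 45247)), Rational(1, 2)) = Pow(Rational(17202675366, 45247), Rational(1, 2)) = Mul(Rational(3, 45247), Pow(86485494698378, Rational(1, 2)))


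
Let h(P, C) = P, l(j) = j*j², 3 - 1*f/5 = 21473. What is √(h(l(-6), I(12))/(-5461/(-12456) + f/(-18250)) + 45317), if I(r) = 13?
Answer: √37393415102212036373/28736297 ≈ 212.80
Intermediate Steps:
f = -107350 (f = 15 - 5*21473 = 15 - 107365 = -107350)
l(j) = j³
√(h(l(-6), I(12))/(-5461/(-12456) + f/(-18250)) + 45317) = √((-6)³/(-5461/(-12456) - 107350/(-18250)) + 45317) = √(-216/(-5461*(-1/12456) - 107350*(-1/18250)) + 45317) = √(-216/(5461/12456 + 2147/365) + 45317) = √(-216/28736297/4546440 + 45317) = √(-216*4546440/28736297 + 45317) = √(-982031040/28736297 + 45317) = √(1301260740109/28736297) = √37393415102212036373/28736297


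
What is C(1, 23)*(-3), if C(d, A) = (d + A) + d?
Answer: -75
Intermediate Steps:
C(d, A) = A + 2*d (C(d, A) = (A + d) + d = A + 2*d)
C(1, 23)*(-3) = (23 + 2*1)*(-3) = (23 + 2)*(-3) = 25*(-3) = -75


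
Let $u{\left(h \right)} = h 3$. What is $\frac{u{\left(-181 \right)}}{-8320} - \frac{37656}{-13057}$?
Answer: $\frac{320387871}{108634240} \approx 2.9492$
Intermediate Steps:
$u{\left(h \right)} = 3 h$
$\frac{u{\left(-181 \right)}}{-8320} - \frac{37656}{-13057} = \frac{3 \left(-181\right)}{-8320} - \frac{37656}{-13057} = \left(-543\right) \left(- \frac{1}{8320}\right) - - \frac{37656}{13057} = \frac{543}{8320} + \frac{37656}{13057} = \frac{320387871}{108634240}$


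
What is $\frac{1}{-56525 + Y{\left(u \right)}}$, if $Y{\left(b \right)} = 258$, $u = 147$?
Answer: $- \frac{1}{56267} \approx -1.7772 \cdot 10^{-5}$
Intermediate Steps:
$\frac{1}{-56525 + Y{\left(u \right)}} = \frac{1}{-56525 + 258} = \frac{1}{-56267} = - \frac{1}{56267}$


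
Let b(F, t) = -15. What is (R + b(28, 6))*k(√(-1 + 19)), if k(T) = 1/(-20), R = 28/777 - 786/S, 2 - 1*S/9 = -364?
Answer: 30881/40626 ≈ 0.76013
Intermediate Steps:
S = 3294 (S = 18 - 9*(-364) = 18 + 3276 = 3294)
R = -4115/20313 (R = 28/777 - 786/3294 = 28*(1/777) - 786*1/3294 = 4/111 - 131/549 = -4115/20313 ≈ -0.20258)
k(T) = -1/20
(R + b(28, 6))*k(√(-1 + 19)) = (-4115/20313 - 15)*(-1/20) = -308810/20313*(-1/20) = 30881/40626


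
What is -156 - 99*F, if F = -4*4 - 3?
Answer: 1725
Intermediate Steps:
F = -19 (F = -16 - 3 = -19)
-156 - 99*F = -156 - 99*(-19) = -156 + 1881 = 1725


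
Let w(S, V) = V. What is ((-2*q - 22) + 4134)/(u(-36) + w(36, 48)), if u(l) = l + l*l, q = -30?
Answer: 1043/327 ≈ 3.1896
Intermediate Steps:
u(l) = l + l**2
((-2*q - 22) + 4134)/(u(-36) + w(36, 48)) = ((-2*(-30) - 22) + 4134)/(-36*(1 - 36) + 48) = ((60 - 22) + 4134)/(-36*(-35) + 48) = (38 + 4134)/(1260 + 48) = 4172/1308 = 4172*(1/1308) = 1043/327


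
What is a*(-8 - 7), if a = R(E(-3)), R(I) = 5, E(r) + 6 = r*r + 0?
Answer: -75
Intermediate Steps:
E(r) = -6 + r**2 (E(r) = -6 + (r*r + 0) = -6 + (r**2 + 0) = -6 + r**2)
a = 5
a*(-8 - 7) = 5*(-8 - 7) = 5*(-15) = -75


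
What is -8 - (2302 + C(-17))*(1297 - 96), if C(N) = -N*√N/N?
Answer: -2764710 + 1201*I*√17 ≈ -2.7647e+6 + 4951.9*I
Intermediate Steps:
C(N) = -√N (C(N) = -N^(3/2)/N = -√N)
-8 - (2302 + C(-17))*(1297 - 96) = -8 - (2302 - √(-17))*(1297 - 96) = -8 - (2302 - I*√17)*1201 = -8 - (2764702 - 1201*I*√17) = -8 + (-2764702 + 1201*I*√17) = -2764710 + 1201*I*√17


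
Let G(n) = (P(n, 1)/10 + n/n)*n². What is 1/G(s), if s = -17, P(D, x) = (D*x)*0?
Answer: 1/289 ≈ 0.0034602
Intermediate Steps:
P(D, x) = 0
G(n) = n² (G(n) = (0/10 + n/n)*n² = (0*(⅒) + 1)*n² = (0 + 1)*n² = 1*n² = n²)
1/G(s) = 1/((-17)²) = 1/289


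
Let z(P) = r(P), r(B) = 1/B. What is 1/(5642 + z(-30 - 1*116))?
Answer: 146/823731 ≈ 0.00017724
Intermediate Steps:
z(P) = 1/P
1/(5642 + z(-30 - 1*116)) = 1/(5642 + 1/(-30 - 1*116)) = 1/(5642 + 1/(-30 - 116)) = 1/(5642 + 1/(-146)) = 1/(5642 - 1/146) = 1/(823731/146) = 146/823731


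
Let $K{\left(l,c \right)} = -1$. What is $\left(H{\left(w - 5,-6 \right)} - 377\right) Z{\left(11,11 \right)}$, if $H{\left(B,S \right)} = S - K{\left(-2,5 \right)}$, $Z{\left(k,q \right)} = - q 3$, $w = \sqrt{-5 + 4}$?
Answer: $12606$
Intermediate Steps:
$w = i$ ($w = \sqrt{-1} = i \approx 1.0 i$)
$Z{\left(k,q \right)} = - 3 q$
$H{\left(B,S \right)} = 1 + S$ ($H{\left(B,S \right)} = S - -1 = S + 1 = 1 + S$)
$\left(H{\left(w - 5,-6 \right)} - 377\right) Z{\left(11,11 \right)} = \left(\left(1 - 6\right) - 377\right) \left(\left(-3\right) 11\right) = \left(-5 - 377\right) \left(-33\right) = \left(-382\right) \left(-33\right) = 12606$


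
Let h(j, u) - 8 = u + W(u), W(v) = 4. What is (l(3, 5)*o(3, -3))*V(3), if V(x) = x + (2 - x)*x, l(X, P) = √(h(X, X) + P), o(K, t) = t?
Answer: 0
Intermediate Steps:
h(j, u) = 12 + u (h(j, u) = 8 + (u + 4) = 8 + (4 + u) = 12 + u)
l(X, P) = √(12 + P + X) (l(X, P) = √((12 + X) + P) = √(12 + P + X))
V(x) = x + x*(2 - x)
(l(3, 5)*o(3, -3))*V(3) = (√(12 + 5 + 3)*(-3))*(3*(3 - 1*3)) = (√20*(-3))*(3*(3 - 3)) = ((2*√5)*(-3))*(3*0) = -6*√5*0 = 0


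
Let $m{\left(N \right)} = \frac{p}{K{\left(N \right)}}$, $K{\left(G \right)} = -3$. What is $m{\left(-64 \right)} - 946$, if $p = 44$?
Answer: $- \frac{2882}{3} \approx -960.67$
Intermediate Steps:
$m{\left(N \right)} = - \frac{44}{3}$ ($m{\left(N \right)} = \frac{44}{-3} = 44 \left(- \frac{1}{3}\right) = - \frac{44}{3}$)
$m{\left(-64 \right)} - 946 = - \frac{44}{3} - 946 = - \frac{2882}{3}$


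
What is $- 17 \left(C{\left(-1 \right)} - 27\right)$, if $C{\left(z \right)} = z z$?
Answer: $442$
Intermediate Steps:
$C{\left(z \right)} = z^{2}$
$- 17 \left(C{\left(-1 \right)} - 27\right) = - 17 \left(\left(-1\right)^{2} - 27\right) = - 17 \left(1 - 27\right) = \left(-17\right) \left(-26\right) = 442$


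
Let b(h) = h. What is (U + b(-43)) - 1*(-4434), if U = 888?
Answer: 5279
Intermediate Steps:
(U + b(-43)) - 1*(-4434) = (888 - 43) - 1*(-4434) = 845 + 4434 = 5279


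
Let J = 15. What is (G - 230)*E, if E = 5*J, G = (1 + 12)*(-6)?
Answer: -23100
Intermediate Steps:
G = -78 (G = 13*(-6) = -78)
E = 75 (E = 5*15 = 75)
(G - 230)*E = (-78 - 230)*75 = -308*75 = -23100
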